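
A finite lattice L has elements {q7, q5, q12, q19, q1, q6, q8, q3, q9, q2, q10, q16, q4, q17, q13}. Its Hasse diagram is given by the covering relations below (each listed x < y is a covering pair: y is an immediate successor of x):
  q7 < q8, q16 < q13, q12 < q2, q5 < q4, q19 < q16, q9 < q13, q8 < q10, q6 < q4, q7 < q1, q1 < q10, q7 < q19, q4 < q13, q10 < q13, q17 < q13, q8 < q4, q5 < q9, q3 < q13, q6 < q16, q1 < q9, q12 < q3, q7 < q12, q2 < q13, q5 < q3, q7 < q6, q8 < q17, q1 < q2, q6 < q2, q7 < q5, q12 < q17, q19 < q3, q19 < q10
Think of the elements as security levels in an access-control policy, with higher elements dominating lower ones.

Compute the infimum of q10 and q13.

q10

Common lower bounds of {q10, q13}: q1, q10, q19, q7, q8.
The greatest among these is q10.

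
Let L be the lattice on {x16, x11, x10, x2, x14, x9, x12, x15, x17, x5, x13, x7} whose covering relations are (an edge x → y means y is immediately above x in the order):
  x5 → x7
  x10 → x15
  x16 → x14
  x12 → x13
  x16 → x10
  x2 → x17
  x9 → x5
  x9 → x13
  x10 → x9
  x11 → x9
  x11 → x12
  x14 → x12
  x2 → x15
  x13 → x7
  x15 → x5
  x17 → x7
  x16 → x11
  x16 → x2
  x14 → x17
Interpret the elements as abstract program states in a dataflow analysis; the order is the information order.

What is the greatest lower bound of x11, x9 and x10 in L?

x16

Common lower bounds of {x11, x9, x10}: x16.
The greatest among these is x16.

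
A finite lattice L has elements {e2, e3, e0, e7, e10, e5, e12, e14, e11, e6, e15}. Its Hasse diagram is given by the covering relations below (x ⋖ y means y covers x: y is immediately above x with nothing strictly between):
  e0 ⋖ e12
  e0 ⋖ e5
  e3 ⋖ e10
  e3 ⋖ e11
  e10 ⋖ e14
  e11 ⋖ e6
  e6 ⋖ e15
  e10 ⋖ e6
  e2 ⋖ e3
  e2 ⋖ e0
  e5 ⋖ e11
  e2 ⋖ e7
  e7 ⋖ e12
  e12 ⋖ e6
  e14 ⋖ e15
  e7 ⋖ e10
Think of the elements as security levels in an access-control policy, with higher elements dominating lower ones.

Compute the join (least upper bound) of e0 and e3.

Common upper bounds of {e0, e3}: e11, e15, e6.
The least among these is e11.

e11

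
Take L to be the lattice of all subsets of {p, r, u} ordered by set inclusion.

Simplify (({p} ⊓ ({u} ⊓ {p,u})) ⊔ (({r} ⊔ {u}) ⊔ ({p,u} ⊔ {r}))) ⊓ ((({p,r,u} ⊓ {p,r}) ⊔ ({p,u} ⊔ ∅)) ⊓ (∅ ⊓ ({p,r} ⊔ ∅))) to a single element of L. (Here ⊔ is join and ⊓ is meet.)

{u} ∧ {p,u} = {u}
{p} ∧ {u} = ∅
{r} ∨ {u} = {r,u}
{p,u} ∨ {r} = {p,r,u}
{r,u} ∨ {p,r,u} = {p,r,u}
∅ ∨ {p,r,u} = {p,r,u}
{p,r,u} ∧ {p,r} = {p,r}
{p,u} ∨ ∅ = {p,u}
{p,r} ∨ {p,u} = {p,r,u}
{p,r} ∨ ∅ = {p,r}
∅ ∧ {p,r} = ∅
{p,r,u} ∧ ∅ = ∅
{p,r,u} ∧ ∅ = ∅

∅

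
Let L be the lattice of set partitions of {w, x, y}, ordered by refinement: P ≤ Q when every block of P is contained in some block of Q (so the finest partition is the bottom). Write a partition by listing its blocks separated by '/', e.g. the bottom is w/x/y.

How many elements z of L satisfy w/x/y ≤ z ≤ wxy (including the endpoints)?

The interval [w/x/y, wxy] = {w/x/y, w/xy, wx/y, wxy, wy/x}, which has 5 elements.

5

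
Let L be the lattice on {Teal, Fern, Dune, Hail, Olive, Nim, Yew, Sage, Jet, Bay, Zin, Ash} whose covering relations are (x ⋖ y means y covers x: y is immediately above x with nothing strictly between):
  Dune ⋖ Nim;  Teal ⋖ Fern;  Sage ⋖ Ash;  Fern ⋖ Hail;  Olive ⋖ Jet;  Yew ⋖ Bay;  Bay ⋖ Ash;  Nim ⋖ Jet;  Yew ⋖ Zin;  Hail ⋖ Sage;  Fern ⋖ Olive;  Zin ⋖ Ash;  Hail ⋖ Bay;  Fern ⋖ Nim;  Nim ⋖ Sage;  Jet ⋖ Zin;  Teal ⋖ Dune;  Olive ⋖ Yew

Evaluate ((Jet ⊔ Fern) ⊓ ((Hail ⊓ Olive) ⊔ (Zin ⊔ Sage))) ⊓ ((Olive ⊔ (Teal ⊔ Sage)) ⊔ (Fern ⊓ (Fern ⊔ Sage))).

Jet ∨ Fern = Jet
Hail ∧ Olive = Fern
Zin ∨ Sage = Ash
Fern ∨ Ash = Ash
Jet ∧ Ash = Jet
Teal ∨ Sage = Sage
Olive ∨ Sage = Ash
Fern ∨ Sage = Sage
Fern ∧ Sage = Fern
Ash ∨ Fern = Ash
Jet ∧ Ash = Jet

Jet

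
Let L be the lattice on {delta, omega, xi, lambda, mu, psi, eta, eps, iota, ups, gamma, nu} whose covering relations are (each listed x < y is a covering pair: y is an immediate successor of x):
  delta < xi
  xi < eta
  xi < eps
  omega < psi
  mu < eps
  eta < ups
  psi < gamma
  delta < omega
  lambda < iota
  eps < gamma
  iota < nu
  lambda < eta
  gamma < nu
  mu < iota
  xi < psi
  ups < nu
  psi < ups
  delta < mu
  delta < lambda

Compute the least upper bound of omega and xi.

Common upper bounds of {omega, xi}: gamma, nu, psi, ups.
The least among these is psi.

psi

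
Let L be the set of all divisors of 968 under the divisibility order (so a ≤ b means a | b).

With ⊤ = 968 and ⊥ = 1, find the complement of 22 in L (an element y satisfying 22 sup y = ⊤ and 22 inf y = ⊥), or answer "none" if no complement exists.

none

For every candidate y, either 22 ∨ y ≠ 968 or 22 ∧ y ≠ 1; no complement exists.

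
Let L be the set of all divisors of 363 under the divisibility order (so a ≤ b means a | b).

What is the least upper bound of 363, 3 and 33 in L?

In the divisibility order, the join is the least common multiple: lcm(363, 3, 33) = 363.

363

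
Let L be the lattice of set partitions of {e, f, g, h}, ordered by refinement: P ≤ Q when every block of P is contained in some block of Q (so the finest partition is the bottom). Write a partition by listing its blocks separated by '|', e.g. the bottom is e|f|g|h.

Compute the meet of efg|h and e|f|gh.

Common lower bounds of {efg|h, e|f|gh}: e|f|g|h.
The greatest among these is e|f|g|h.

e|f|g|h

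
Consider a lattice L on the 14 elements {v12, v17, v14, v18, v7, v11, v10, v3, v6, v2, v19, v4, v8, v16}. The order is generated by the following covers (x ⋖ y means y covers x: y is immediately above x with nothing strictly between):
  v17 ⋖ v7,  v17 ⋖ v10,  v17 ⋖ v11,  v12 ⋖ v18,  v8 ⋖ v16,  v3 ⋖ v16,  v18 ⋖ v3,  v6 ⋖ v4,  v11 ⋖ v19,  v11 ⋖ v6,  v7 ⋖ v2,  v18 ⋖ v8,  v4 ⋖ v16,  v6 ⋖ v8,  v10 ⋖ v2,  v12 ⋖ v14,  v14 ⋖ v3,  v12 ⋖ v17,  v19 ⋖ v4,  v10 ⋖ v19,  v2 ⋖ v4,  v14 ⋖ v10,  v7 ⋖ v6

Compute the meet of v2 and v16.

Common lower bounds of {v2, v16}: v10, v12, v14, v17, v2, v7.
The greatest among these is v2.

v2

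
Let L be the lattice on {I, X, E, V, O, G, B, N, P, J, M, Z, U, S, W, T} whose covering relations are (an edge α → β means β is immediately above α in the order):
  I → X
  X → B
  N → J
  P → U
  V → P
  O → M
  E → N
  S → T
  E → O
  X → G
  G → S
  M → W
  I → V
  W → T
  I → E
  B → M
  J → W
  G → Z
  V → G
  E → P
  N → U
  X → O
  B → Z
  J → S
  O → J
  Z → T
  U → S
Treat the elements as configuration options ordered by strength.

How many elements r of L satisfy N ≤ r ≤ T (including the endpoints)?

6

The interval [N, T] = {J, N, S, T, U, W}, which has 6 elements.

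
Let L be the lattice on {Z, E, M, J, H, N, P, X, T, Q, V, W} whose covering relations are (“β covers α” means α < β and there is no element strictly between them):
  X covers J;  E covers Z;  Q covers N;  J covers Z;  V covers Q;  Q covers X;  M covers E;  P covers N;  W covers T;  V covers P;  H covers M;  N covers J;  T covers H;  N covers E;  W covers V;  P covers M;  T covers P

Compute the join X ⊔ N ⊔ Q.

Q

Common upper bounds of {X, N, Q}: Q, V, W.
The least among these is Q.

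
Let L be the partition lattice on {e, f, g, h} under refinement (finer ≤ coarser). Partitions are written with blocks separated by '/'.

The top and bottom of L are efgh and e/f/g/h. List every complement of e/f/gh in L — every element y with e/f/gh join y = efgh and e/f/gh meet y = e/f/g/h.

efg/h, efh/g, eg/fh, eh/fg

Need y with e/f/gh ∨ y = efgh and e/f/gh ∧ y = e/f/g/h.
Checking each element gives: efg/h, efh/g, eg/fh, eh/fg.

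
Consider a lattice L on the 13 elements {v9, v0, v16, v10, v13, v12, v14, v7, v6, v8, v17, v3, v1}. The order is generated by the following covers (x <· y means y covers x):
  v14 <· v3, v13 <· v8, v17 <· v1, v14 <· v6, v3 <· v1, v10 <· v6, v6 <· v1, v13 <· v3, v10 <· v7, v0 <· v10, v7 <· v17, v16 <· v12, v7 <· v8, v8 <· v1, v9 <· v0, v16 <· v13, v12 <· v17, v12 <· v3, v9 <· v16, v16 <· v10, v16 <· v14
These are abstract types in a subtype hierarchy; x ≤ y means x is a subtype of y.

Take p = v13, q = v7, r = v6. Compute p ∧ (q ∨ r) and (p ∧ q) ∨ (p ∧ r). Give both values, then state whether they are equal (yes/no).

v13; v16; no

q ∨ r = v1, so p ∧ (q ∨ r) = v13 ∧ v1 = v13.
p ∧ q = v16 and p ∧ r = v16, so (p ∧ q) ∨ (p ∧ r) = v16 ∨ v16 = v16.
Equal: no.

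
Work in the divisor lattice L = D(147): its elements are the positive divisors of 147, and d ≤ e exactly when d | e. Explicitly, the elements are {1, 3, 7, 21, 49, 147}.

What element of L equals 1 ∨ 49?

49

1 ∨ 49 = 49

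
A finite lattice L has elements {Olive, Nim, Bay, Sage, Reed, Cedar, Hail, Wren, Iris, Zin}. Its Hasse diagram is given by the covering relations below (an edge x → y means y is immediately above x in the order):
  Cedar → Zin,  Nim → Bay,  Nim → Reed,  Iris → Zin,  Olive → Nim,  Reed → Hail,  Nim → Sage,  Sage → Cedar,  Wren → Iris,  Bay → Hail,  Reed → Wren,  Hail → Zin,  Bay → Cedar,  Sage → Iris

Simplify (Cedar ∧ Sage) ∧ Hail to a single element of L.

Nim

Cedar ∧ Sage = Sage
Sage ∧ Hail = Nim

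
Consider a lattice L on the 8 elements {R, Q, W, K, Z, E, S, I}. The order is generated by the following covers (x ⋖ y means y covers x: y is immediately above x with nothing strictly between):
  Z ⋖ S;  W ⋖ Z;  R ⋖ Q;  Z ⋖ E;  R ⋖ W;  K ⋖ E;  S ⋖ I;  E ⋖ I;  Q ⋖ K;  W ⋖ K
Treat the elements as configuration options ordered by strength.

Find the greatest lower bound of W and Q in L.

Common lower bounds of {W, Q}: R.
The greatest among these is R.

R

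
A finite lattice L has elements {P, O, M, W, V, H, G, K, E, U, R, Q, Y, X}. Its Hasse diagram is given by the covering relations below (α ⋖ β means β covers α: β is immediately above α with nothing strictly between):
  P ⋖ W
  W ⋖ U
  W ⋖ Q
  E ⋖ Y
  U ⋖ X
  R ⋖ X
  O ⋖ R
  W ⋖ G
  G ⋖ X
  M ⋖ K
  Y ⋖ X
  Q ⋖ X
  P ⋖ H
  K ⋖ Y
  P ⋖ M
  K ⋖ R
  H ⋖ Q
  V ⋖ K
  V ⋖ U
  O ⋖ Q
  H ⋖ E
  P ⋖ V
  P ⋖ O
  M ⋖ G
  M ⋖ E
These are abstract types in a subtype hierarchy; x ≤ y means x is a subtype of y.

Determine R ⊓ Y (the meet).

Common lower bounds of {R, Y}: K, M, P, V.
The greatest among these is K.

K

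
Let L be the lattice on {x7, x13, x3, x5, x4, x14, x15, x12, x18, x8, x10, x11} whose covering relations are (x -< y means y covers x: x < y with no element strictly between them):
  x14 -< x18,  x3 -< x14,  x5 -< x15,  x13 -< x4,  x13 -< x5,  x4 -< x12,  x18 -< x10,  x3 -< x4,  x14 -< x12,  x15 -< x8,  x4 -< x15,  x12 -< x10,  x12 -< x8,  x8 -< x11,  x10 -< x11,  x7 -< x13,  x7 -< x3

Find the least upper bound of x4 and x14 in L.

Common upper bounds of {x4, x14}: x10, x11, x12, x8.
The least among these is x12.

x12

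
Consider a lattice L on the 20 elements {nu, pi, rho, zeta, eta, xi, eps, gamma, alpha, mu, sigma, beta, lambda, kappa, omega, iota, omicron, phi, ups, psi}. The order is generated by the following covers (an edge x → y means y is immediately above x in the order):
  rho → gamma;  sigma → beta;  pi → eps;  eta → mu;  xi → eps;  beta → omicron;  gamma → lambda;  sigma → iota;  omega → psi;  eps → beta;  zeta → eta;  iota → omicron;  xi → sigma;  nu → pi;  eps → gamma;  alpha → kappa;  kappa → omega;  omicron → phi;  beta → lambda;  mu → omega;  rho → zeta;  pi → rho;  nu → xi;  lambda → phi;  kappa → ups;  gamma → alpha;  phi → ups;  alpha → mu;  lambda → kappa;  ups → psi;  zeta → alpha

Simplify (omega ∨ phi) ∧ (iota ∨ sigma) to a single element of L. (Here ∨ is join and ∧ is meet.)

omega ∨ phi = psi
iota ∨ sigma = iota
psi ∧ iota = iota

iota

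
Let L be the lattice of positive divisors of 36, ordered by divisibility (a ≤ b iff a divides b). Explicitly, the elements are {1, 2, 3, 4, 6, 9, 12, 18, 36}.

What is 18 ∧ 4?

2

Common lower bounds of {18, 4}: 1, 2.
The greatest among these is 2.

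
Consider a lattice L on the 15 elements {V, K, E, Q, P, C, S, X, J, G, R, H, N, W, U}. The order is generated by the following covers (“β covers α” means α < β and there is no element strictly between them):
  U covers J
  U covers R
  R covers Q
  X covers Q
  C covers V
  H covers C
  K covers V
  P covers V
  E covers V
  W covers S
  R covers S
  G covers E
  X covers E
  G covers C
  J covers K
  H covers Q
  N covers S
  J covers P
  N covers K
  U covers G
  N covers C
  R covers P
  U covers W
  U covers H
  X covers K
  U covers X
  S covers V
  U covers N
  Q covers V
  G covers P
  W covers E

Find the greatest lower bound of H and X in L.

Common lower bounds of {H, X}: Q, V.
The greatest among these is Q.

Q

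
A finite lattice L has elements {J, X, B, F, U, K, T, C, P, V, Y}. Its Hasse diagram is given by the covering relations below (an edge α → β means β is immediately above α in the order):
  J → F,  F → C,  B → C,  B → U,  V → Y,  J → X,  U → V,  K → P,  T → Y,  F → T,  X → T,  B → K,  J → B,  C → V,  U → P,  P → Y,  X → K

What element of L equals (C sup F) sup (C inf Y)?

C ∨ F = C
C ∧ Y = C
C ∨ C = C

C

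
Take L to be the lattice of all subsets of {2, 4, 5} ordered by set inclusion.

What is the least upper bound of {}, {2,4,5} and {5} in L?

{2,4,5}

Under ⊆, join is union: {} ∪ {2,4,5} ∪ {5} = {2,4,5}.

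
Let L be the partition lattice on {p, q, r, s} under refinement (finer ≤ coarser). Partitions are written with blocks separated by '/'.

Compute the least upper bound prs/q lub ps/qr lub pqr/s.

The join of prs/q, ps/qr, pqr/s merges any blocks that overlap across the partitions, giving pqrs.

pqrs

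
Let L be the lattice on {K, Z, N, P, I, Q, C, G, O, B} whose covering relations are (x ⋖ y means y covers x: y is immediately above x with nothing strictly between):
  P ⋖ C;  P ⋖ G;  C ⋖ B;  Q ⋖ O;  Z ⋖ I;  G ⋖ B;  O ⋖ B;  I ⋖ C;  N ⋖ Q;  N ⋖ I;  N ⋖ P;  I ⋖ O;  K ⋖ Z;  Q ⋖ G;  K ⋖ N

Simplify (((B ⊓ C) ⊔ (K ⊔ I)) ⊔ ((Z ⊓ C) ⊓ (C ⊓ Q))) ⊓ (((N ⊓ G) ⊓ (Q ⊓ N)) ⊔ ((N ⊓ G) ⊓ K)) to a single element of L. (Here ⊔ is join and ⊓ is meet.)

N

B ∧ C = C
K ∨ I = I
C ∨ I = C
Z ∧ C = Z
C ∧ Q = N
Z ∧ N = K
C ∨ K = C
N ∧ G = N
Q ∧ N = N
N ∧ N = N
N ∧ G = N
N ∧ K = K
N ∨ K = N
C ∧ N = N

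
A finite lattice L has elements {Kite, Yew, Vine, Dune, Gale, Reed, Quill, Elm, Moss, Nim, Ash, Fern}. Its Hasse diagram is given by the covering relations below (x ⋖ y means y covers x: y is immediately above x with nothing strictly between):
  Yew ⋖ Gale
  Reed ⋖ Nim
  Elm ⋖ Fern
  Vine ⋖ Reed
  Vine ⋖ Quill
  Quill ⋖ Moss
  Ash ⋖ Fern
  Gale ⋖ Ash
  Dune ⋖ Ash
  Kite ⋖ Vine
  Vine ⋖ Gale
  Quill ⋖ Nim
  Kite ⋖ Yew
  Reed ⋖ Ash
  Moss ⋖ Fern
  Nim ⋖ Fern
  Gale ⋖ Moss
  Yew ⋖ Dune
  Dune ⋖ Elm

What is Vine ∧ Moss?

Common lower bounds of {Vine, Moss}: Kite, Vine.
The greatest among these is Vine.

Vine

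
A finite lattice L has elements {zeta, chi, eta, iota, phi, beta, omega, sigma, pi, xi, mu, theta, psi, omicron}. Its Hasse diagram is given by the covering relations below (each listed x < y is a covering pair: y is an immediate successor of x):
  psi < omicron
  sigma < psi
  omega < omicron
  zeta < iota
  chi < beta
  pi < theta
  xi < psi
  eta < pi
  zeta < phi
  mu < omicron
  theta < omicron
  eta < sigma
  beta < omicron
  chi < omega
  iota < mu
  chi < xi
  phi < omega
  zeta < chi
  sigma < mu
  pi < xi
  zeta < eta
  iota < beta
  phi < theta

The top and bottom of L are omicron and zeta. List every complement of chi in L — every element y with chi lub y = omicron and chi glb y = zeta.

Need y with chi ∨ y = omicron and chi ∧ y = zeta.
Checking each element gives: mu, theta.

mu, theta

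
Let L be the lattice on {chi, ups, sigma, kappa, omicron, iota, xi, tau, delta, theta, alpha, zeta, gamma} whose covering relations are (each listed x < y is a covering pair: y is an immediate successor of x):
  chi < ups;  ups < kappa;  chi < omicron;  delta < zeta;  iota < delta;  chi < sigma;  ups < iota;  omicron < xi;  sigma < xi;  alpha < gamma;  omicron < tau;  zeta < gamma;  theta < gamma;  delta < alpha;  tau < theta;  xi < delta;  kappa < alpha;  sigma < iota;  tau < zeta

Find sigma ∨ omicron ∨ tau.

Common upper bounds of {sigma, omicron, tau}: gamma, zeta.
The least among these is zeta.

zeta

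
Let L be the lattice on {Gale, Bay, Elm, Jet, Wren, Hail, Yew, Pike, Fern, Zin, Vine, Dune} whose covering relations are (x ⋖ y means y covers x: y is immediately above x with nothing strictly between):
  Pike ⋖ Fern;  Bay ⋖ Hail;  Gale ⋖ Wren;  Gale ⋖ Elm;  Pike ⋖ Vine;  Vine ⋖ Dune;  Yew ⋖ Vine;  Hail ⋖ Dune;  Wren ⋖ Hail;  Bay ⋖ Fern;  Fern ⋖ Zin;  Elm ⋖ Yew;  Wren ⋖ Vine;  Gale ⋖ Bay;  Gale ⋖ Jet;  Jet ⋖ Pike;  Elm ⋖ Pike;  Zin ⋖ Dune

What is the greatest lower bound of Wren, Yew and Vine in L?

Gale

Common lower bounds of {Wren, Yew, Vine}: Gale.
The greatest among these is Gale.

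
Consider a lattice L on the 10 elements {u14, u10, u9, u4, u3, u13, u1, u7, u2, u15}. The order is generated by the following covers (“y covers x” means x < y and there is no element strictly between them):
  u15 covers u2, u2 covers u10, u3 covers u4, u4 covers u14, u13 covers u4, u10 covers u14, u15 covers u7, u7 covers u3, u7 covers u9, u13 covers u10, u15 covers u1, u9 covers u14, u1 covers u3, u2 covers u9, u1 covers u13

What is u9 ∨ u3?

u7

Common upper bounds of {u9, u3}: u15, u7.
The least among these is u7.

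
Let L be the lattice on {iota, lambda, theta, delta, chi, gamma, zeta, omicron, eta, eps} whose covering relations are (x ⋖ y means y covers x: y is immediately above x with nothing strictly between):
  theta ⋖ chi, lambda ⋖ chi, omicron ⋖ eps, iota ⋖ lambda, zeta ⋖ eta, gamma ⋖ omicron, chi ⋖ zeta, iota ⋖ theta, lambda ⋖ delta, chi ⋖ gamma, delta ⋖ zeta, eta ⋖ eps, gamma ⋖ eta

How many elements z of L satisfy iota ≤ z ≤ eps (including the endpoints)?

10

The interval [iota, eps] = {chi, delta, eps, eta, gamma, iota, lambda, omicron, theta, zeta}, which has 10 elements.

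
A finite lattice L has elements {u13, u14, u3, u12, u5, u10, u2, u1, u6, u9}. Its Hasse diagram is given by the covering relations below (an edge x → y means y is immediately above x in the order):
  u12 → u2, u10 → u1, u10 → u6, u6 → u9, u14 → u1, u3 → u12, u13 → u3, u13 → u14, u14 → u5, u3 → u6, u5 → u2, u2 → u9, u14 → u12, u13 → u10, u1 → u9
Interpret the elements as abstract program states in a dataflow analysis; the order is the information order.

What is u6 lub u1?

u9

Common upper bounds of {u6, u1}: u9.
The least among these is u9.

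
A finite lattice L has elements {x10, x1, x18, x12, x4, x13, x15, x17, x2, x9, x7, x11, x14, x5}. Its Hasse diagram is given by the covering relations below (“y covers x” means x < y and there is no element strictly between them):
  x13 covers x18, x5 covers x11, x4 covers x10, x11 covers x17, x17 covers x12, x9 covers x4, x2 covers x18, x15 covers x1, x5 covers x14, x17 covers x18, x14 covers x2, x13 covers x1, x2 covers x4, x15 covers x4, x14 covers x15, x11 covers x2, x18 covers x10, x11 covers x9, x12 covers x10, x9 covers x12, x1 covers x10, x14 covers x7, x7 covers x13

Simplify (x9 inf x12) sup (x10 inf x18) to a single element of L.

x9 ∧ x12 = x12
x10 ∧ x18 = x10
x12 ∨ x10 = x12

x12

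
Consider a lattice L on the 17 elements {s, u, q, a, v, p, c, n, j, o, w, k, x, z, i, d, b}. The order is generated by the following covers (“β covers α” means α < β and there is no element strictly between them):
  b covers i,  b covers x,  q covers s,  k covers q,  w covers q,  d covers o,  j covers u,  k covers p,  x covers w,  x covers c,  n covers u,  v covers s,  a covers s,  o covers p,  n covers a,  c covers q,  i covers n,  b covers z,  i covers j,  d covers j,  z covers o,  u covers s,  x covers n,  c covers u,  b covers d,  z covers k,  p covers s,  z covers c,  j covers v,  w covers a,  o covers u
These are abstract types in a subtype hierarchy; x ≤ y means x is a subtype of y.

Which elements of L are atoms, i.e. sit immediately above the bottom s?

a, p, q, u, v

The atoms are exactly the elements that cover s: a, p, q, u, v.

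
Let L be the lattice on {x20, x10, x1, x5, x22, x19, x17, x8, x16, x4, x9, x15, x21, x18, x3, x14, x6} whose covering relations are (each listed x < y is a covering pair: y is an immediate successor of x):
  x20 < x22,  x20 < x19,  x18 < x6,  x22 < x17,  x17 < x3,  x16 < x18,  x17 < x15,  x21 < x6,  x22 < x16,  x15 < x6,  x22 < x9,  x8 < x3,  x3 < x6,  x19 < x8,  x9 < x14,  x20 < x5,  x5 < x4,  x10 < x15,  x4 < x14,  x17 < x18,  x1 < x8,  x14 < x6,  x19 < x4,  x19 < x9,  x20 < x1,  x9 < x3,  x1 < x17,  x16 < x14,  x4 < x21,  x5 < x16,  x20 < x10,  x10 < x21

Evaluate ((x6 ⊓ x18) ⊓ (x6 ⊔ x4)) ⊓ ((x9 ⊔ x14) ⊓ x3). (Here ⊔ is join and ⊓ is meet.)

x22

x6 ∧ x18 = x18
x6 ∨ x4 = x6
x18 ∧ x6 = x18
x9 ∨ x14 = x14
x14 ∧ x3 = x9
x18 ∧ x9 = x22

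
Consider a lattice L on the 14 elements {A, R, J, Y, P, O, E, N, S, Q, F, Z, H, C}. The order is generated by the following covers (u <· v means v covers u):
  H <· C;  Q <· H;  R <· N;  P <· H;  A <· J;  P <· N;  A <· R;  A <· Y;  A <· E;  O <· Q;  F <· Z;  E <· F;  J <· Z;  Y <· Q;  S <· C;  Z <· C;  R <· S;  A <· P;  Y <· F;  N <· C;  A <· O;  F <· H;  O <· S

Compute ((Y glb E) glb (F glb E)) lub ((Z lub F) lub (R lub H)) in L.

Y ∧ E = A
F ∧ E = E
A ∧ E = A
Z ∨ F = Z
R ∨ H = C
Z ∨ C = C
A ∨ C = C

C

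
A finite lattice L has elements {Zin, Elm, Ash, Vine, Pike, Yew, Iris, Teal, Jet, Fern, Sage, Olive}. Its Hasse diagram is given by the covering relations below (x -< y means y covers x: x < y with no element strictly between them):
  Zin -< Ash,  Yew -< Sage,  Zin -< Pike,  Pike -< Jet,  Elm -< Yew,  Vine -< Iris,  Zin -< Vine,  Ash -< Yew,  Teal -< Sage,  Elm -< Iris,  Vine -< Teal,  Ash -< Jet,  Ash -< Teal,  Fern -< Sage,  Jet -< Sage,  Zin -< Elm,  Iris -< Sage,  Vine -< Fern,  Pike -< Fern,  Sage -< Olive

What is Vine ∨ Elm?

Iris

Common upper bounds of {Vine, Elm}: Iris, Olive, Sage.
The least among these is Iris.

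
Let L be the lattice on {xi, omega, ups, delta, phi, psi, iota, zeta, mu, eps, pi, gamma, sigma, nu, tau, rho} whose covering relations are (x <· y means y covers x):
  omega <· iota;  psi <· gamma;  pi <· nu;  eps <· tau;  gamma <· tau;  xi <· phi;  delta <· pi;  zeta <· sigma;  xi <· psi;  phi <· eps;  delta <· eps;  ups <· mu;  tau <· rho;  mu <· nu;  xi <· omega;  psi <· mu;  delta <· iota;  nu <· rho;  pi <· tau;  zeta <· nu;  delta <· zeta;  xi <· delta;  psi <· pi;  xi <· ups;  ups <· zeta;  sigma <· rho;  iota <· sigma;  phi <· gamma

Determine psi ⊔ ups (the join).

mu

Common upper bounds of {psi, ups}: mu, nu, rho.
The least among these is mu.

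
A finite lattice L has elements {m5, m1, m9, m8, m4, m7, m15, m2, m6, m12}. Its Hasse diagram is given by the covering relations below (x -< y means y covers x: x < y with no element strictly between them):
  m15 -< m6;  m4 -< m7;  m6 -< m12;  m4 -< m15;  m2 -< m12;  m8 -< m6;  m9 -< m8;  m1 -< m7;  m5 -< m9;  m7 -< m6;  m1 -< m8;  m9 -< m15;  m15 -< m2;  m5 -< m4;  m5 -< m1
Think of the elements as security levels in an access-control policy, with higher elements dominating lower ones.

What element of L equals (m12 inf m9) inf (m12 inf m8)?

m9

m12 ∧ m9 = m9
m12 ∧ m8 = m8
m9 ∧ m8 = m9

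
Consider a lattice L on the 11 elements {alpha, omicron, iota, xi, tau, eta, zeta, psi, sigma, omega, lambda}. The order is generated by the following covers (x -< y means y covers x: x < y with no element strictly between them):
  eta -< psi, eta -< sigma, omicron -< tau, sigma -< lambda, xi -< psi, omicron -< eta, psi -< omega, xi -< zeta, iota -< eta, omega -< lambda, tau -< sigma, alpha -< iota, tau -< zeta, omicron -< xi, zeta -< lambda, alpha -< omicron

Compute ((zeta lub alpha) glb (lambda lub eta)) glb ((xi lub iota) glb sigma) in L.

zeta ∨ alpha = zeta
lambda ∨ eta = lambda
zeta ∧ lambda = zeta
xi ∨ iota = psi
psi ∧ sigma = eta
zeta ∧ eta = omicron

omicron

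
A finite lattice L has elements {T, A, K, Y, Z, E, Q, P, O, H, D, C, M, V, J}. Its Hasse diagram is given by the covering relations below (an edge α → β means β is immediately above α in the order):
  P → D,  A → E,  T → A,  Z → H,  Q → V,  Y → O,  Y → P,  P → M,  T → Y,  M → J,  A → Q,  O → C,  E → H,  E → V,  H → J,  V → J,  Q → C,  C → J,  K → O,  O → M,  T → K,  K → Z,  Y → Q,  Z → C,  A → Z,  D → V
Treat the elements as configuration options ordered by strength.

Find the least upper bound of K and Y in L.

O

Common upper bounds of {K, Y}: C, J, M, O.
The least among these is O.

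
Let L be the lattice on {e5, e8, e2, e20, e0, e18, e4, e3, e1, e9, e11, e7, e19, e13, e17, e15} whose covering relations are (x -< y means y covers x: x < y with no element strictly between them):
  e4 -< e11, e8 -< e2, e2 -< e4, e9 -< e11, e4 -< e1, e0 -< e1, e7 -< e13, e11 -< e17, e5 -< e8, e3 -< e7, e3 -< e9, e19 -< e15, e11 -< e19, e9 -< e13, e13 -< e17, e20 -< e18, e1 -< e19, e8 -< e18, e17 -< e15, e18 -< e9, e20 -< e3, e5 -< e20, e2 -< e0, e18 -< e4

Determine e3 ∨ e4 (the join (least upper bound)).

Common upper bounds of {e3, e4}: e11, e15, e17, e19.
The least among these is e11.

e11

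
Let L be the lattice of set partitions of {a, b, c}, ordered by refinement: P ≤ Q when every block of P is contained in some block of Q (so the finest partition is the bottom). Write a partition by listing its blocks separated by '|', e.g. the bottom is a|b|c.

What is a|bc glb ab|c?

a|b|c

The meet (common refinement) of a|bc and ab|c intersects blocks pairwise, giving a|b|c.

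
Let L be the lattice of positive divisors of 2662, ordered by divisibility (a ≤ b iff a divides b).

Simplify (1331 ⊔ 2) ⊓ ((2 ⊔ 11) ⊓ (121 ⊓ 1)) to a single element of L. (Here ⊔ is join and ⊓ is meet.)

1

1331 ∨ 2 = 2662
2 ∨ 11 = 22
121 ∧ 1 = 1
22 ∧ 1 = 1
2662 ∧ 1 = 1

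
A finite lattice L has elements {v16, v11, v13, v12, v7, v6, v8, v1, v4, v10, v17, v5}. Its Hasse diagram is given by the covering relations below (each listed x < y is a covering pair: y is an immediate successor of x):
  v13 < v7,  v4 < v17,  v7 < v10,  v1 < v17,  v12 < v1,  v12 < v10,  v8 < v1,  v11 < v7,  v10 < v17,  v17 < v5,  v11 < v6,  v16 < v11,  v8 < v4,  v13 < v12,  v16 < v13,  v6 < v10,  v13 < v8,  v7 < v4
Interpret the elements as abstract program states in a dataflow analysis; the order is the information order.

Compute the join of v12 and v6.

v10

Common upper bounds of {v12, v6}: v10, v17, v5.
The least among these is v10.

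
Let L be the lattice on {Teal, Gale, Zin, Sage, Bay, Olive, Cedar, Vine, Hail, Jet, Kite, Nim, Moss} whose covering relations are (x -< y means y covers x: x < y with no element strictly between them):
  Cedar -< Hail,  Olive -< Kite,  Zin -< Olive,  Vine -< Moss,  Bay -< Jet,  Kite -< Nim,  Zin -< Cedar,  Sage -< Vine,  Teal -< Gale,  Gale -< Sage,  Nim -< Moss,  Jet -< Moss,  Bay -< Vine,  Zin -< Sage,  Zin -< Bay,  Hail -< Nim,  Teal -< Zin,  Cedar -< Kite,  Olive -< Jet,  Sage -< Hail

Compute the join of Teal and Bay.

Common upper bounds of {Teal, Bay}: Bay, Jet, Moss, Vine.
The least among these is Bay.

Bay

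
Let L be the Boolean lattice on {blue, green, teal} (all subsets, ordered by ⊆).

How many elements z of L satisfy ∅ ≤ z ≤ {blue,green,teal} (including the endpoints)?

8

The interval [∅, {blue,green,teal}] = {{blue,green,teal}, {blue,green}, {blue,teal}, {blue}, {green,teal}, {green}, {teal}, ∅}, which has 8 elements.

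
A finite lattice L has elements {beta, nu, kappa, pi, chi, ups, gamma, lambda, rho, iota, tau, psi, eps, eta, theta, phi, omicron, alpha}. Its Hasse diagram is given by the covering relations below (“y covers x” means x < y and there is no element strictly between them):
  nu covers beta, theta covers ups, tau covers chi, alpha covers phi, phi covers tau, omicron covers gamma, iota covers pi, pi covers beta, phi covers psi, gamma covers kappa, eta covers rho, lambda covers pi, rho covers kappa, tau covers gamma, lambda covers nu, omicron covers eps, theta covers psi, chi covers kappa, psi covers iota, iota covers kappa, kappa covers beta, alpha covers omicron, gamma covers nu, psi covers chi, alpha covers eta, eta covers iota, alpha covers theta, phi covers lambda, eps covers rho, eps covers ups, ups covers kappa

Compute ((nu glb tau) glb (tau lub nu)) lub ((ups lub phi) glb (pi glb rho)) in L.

nu

nu ∧ tau = nu
tau ∨ nu = tau
nu ∧ tau = nu
ups ∨ phi = alpha
pi ∧ rho = beta
alpha ∧ beta = beta
nu ∨ beta = nu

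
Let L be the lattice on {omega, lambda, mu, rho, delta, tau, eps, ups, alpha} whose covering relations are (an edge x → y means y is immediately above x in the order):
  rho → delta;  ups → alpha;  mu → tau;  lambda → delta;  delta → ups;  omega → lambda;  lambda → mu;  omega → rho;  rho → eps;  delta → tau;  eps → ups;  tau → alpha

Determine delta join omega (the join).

delta

Common upper bounds of {delta, omega}: alpha, delta, tau, ups.
The least among these is delta.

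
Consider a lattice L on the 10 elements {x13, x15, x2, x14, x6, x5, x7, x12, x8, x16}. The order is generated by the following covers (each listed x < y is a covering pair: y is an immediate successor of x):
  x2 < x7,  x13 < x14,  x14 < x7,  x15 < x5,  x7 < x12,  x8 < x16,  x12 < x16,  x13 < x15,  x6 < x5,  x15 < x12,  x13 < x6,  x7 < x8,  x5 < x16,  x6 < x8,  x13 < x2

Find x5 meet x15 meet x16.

Common lower bounds of {x5, x15, x16}: x13, x15.
The greatest among these is x15.

x15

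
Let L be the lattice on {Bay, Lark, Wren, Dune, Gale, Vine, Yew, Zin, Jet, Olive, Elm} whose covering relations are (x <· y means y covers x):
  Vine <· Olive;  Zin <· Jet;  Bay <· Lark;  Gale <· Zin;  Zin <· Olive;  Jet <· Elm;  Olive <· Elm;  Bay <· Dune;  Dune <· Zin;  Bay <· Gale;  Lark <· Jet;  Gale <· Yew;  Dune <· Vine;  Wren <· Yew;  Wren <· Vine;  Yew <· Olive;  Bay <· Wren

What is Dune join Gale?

Zin

Common upper bounds of {Dune, Gale}: Elm, Jet, Olive, Zin.
The least among these is Zin.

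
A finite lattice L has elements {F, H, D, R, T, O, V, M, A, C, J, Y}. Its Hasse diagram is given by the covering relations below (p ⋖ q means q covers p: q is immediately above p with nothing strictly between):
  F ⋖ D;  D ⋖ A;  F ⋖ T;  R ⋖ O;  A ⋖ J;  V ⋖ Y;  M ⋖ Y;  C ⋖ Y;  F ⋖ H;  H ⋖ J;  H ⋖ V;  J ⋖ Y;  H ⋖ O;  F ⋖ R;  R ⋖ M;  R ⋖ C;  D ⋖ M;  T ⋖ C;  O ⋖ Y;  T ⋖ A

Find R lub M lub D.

Common upper bounds of {R, M, D}: M, Y.
The least among these is M.

M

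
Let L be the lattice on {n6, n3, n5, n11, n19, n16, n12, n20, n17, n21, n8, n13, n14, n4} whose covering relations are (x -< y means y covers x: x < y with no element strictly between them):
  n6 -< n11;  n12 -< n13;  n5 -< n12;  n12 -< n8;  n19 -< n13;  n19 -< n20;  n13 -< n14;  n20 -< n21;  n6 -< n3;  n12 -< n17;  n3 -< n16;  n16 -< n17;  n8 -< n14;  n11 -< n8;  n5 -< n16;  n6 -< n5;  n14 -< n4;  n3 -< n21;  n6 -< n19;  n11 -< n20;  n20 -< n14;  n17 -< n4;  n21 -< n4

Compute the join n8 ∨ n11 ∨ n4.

n4

Common upper bounds of {n8, n11, n4}: n4.
The least among these is n4.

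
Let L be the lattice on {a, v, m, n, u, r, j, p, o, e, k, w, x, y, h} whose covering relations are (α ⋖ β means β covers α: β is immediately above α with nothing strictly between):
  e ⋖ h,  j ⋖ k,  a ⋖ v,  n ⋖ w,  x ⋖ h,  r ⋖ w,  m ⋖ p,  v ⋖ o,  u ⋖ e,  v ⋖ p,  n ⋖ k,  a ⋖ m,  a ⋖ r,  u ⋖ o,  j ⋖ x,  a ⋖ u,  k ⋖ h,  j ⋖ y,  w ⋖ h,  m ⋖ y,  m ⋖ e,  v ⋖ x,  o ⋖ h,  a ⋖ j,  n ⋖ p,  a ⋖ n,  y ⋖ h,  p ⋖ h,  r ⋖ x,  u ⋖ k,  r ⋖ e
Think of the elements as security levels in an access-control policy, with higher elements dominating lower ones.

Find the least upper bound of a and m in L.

m

Common upper bounds of {a, m}: e, h, m, p, y.
The least among these is m.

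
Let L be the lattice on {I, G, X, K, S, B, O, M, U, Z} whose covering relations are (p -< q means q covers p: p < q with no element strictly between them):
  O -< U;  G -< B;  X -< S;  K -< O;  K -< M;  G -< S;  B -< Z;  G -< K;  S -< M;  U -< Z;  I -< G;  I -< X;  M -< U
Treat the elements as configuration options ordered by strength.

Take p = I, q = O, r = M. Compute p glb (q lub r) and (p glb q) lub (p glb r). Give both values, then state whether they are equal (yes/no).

q lub r = U, so p glb (q lub r) = I glb U = I.
p glb q = I and p glb r = I, so (p glb q) lub (p glb r) = I lub I = I.
Equal: yes.

I; I; yes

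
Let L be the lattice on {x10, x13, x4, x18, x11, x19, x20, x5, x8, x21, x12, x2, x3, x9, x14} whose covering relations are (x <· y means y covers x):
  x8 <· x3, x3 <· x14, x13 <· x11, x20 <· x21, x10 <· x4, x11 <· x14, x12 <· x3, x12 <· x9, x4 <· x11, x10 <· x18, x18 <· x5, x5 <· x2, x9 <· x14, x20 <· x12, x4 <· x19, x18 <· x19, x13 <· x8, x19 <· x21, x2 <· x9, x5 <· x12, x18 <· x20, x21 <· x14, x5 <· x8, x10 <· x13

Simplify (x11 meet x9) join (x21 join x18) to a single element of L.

x11 ∧ x9 = x10
x21 ∨ x18 = x21
x10 ∨ x21 = x21

x21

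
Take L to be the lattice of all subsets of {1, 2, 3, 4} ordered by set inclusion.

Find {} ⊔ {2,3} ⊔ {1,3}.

{1,2,3}

Under ⊆, join is union: {} ∪ {2,3} ∪ {1,3} = {1,2,3}.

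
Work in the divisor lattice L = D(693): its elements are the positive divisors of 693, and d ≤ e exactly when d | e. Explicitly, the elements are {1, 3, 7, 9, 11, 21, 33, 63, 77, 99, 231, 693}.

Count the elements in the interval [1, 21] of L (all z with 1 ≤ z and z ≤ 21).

The interval [1, 21] = {1, 21, 3, 7}, which has 4 elements.

4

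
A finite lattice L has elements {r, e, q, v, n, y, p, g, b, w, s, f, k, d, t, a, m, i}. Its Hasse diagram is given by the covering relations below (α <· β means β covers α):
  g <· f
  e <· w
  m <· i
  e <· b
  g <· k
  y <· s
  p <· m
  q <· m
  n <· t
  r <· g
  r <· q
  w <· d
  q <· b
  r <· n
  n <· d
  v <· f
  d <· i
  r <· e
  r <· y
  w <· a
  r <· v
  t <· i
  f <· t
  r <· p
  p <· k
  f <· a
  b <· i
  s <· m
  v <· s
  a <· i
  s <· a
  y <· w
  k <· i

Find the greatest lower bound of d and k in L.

Common lower bounds of {d, k}: r.
The greatest among these is r.

r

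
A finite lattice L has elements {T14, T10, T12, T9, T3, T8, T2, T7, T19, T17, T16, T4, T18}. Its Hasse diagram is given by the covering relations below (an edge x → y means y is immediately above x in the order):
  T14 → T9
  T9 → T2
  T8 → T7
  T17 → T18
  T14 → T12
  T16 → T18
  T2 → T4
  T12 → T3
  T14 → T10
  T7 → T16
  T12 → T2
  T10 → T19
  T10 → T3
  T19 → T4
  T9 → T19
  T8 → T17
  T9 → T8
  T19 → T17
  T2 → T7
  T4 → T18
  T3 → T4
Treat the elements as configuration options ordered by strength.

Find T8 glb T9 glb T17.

Common lower bounds of {T8, T9, T17}: T14, T9.
The greatest among these is T9.

T9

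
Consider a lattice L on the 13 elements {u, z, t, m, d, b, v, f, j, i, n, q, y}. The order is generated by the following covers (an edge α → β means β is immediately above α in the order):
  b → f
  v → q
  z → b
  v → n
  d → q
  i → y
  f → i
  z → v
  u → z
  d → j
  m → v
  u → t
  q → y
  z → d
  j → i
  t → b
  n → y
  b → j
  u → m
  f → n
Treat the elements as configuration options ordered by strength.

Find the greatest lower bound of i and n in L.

f

Common lower bounds of {i, n}: b, f, t, u, z.
The greatest among these is f.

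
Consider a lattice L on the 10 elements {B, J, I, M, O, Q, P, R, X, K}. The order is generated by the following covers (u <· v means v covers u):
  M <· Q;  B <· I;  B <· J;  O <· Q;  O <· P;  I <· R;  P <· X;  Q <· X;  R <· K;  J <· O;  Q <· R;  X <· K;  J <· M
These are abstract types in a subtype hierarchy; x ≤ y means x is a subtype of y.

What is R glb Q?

Common lower bounds of {R, Q}: B, J, M, O, Q.
The greatest among these is Q.

Q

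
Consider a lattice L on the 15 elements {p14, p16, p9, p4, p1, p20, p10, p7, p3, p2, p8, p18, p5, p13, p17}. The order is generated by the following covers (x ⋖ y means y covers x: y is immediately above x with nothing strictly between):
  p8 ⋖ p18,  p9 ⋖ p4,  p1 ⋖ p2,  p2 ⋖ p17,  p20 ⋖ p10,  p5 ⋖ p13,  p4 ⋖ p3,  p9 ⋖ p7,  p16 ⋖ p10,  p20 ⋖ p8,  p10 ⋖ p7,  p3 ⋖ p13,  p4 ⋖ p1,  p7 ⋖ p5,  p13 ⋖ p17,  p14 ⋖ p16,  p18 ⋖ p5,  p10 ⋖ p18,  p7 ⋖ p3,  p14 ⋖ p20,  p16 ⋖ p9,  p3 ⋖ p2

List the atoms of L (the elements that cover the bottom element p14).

p16, p20

The atoms are exactly the elements that cover p14: p16, p20.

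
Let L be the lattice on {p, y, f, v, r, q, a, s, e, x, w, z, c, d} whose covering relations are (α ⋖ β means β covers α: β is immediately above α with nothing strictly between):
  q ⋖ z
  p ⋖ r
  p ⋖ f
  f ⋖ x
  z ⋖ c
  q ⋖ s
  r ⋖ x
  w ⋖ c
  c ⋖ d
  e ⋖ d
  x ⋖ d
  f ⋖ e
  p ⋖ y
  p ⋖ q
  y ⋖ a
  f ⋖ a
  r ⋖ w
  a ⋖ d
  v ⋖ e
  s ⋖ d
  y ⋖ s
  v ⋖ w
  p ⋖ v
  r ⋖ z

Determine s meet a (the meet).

y

Common lower bounds of {s, a}: p, y.
The greatest among these is y.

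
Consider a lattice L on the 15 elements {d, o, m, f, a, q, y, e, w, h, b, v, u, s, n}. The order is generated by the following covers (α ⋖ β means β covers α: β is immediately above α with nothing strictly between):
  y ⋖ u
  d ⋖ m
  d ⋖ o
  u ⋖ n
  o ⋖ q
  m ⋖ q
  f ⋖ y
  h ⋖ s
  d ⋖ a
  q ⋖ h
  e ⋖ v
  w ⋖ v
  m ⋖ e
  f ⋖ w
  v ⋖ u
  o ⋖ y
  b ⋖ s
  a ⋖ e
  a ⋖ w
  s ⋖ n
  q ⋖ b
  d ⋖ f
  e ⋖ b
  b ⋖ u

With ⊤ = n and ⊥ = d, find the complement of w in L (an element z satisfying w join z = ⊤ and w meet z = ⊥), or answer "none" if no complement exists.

Need z with w ∨ z = n and w ∧ z = d.
Checking each element gives: h.

h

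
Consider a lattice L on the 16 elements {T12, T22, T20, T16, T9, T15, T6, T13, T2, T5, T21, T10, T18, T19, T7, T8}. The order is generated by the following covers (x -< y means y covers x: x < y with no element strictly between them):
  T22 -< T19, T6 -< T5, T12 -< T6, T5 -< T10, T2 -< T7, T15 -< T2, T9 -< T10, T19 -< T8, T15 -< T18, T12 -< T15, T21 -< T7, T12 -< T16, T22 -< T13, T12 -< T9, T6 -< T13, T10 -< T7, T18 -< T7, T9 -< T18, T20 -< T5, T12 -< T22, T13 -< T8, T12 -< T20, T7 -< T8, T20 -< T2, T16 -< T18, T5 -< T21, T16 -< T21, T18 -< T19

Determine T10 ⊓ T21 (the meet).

T5

Common lower bounds of {T10, T21}: T12, T20, T5, T6.
The greatest among these is T5.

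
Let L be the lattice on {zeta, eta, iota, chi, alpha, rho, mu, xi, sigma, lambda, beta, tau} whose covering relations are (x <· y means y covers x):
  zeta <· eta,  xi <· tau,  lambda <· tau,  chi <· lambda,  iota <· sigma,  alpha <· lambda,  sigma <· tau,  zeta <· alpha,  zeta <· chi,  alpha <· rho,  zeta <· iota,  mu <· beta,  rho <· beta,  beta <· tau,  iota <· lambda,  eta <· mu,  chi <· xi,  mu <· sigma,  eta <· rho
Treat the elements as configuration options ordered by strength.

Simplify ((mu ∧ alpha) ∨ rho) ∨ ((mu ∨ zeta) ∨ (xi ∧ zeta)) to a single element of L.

beta

mu ∧ alpha = zeta
zeta ∨ rho = rho
mu ∨ zeta = mu
xi ∧ zeta = zeta
mu ∨ zeta = mu
rho ∨ mu = beta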